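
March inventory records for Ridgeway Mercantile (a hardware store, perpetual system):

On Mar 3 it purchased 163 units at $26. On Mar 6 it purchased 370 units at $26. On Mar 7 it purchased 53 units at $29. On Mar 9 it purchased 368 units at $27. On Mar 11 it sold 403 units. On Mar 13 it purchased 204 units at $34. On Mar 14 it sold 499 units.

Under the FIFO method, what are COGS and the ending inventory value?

Mar 11, 403 sold [FIFO — oldest first]: 163 @ $26 + 240 @ $26 = $10,478
Mar 14, 499 sold [FIFO — oldest first]: 130 @ $26 + 53 @ $29 + 316 @ $27 = $13,449
Total COGS = $10,478 + $13,449 = $23,927
Ending inventory: 52 @ $27 + 204 @ $34 = $8,340
Check: goods available $32,267 = COGS $23,927 + ending $8,340

COGS = $23,927; ending inventory = $8,340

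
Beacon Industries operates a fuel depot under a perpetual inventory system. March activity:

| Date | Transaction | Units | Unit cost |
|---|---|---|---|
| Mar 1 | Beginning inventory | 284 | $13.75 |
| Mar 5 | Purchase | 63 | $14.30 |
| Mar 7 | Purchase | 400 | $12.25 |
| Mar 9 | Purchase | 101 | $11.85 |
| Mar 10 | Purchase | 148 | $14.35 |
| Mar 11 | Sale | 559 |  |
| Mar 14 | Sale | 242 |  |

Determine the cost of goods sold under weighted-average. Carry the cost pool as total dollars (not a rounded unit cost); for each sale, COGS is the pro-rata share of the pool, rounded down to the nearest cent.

After Mar 1: 284 on hand, pool $3,905.00 (≈ $13.7500 each)
After Mar 5: 347 on hand, pool $4,805.90 (≈ $13.8499 each)
After Mar 7: 747 on hand, pool $9,705.90 (≈ $12.9932 each)
After Mar 9: 848 on hand, pool $10,902.75 (≈ $12.8570 each)
After Mar 10: 996 on hand, pool $13,026.55 (≈ $13.0789 each)
Mar 11, sell 559: 559/996 × $13,026.55 → $7,311.08
Mar 14, sell 242: 242/437 × $5,715.47 → $3,165.08
Total COGS = $7,311.08 + $3,165.08 = $10,476.16
Ending inventory (cost pool remaining) = $2,550.39

COGS = $10,476.16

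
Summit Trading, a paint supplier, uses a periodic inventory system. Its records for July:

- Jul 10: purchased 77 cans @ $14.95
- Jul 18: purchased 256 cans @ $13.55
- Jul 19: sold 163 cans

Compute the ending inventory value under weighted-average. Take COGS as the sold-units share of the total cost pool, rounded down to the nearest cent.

Jul 19, sell 163: 163/333 × $4,619.95 → $2,261.41
Ending inventory (cost pool remaining) = $2,358.54

Ending inventory = $2,358.54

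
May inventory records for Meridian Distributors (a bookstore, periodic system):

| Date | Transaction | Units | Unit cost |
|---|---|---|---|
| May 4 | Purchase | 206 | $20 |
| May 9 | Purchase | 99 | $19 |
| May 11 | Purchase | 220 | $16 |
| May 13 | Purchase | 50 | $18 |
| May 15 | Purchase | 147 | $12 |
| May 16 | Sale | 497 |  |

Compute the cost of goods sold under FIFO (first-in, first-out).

May 16, 497 sold [FIFO — oldest first]: 206 @ $20 + 99 @ $19 + 192 @ $16 = $9,073
Ending inventory: 28 @ $16 + 50 @ $18 + 147 @ $12 = $3,112

COGS = $9,073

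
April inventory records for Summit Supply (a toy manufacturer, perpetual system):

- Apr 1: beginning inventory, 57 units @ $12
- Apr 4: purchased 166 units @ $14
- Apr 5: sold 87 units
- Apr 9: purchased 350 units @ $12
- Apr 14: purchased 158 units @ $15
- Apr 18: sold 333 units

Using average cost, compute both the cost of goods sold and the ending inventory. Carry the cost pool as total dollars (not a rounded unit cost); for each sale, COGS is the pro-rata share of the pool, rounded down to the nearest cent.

COGS = $5,519.31; ending inventory = $4,058.69

After Apr 1: 57 on hand, pool $684.00 (≈ $12.0000 each)
After Apr 4: 223 on hand, pool $3,008.00 (≈ $13.4888 each)
Apr 5, sell 87: 87/223 × $3,008.00 → $1,173.52
After Apr 9: 486 on hand, pool $6,034.48 (≈ $12.4166 each)
After Apr 14: 644 on hand, pool $8,404.48 (≈ $13.0504 each)
Apr 18, sell 333: 333/644 × $8,404.48 → $4,345.79
Total COGS = $1,173.52 + $4,345.79 = $5,519.31
Ending inventory (cost pool remaining) = $4,058.69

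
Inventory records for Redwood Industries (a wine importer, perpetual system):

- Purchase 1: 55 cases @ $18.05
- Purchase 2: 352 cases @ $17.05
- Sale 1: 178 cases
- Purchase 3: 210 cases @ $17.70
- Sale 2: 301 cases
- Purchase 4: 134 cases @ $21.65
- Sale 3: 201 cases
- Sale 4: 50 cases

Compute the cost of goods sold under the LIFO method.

Sale 1 (178) [LIFO — newest first]: 178 @ $17.05 = $3,034.90
Sale 2 (301) [LIFO — newest first]: 210 @ $17.70 + 91 @ $17.05 = $5,268.55
Sale 3 (201) [LIFO — newest first]: 134 @ $21.65 + 67 @ $17.05 = $4,043.45
Sale 4 (50) [LIFO — newest first]: 16 @ $17.05 + 34 @ $18.05 = $886.50
Total COGS = $3,034.90 + $5,268.55 + $4,043.45 + $886.50 = $13,233.40
Ending inventory: 21 @ $18.05 = $379.05
Check: goods available $13,612.45 = COGS $13,233.40 + ending $379.05

COGS = $13,233.40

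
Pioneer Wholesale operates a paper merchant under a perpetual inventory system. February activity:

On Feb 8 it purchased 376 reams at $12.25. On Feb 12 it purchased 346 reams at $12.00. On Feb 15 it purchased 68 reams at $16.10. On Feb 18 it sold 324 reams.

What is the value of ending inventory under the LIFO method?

Feb 18, 324 sold [LIFO — newest first]: 68 @ $16.10 + 256 @ $12.00 = $4,166.80
Ending inventory: 376 @ $12.25 + 90 @ $12.00 = $5,686.00

Ending inventory = $5,686.00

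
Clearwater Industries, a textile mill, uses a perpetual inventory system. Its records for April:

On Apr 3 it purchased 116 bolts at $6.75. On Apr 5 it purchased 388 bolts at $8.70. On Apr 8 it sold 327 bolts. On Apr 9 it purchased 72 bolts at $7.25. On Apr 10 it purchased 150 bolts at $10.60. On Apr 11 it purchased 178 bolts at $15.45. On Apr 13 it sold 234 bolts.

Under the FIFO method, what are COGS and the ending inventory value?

COGS = $4,571.85; ending inventory = $4,448.85

Apr 8, 327 sold [FIFO — oldest first]: 116 @ $6.75 + 211 @ $8.70 = $2,618.70
Apr 13, 234 sold [FIFO — oldest first]: 177 @ $8.70 + 57 @ $7.25 = $1,953.15
Total COGS = $2,618.70 + $1,953.15 = $4,571.85
Ending inventory: 15 @ $7.25 + 150 @ $10.60 + 178 @ $15.45 = $4,448.85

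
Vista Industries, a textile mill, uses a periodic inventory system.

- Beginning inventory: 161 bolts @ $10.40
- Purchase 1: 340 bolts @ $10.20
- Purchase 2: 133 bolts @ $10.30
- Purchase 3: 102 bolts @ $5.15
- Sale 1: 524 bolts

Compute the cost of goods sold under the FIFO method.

COGS = $5,379.30

Sale 1 (524) [FIFO — oldest first]: 161 @ $10.40 + 340 @ $10.20 + 23 @ $10.30 = $5,379.30
Ending inventory: 110 @ $10.30 + 102 @ $5.15 = $1,658.30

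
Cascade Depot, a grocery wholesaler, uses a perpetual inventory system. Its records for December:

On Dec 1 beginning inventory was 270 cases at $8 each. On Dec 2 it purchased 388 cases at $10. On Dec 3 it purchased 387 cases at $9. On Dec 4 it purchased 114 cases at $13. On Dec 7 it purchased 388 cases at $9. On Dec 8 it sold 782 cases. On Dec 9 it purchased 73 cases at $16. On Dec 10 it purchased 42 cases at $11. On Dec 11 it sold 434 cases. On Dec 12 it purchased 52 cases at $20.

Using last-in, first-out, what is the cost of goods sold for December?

Dec 8, 782 sold [LIFO — newest first]: 388 @ $9 + 114 @ $13 + 280 @ $9 = $7,494
Dec 11, 434 sold [LIFO — newest first]: 42 @ $11 + 73 @ $16 + 107 @ $9 + 212 @ $10 = $4,713
Total COGS = $7,494 + $4,713 = $12,207
Ending inventory: 270 @ $8 + 176 @ $10 + 52 @ $20 = $4,960
Check: goods available $17,167 = COGS $12,207 + ending $4,960

COGS = $12,207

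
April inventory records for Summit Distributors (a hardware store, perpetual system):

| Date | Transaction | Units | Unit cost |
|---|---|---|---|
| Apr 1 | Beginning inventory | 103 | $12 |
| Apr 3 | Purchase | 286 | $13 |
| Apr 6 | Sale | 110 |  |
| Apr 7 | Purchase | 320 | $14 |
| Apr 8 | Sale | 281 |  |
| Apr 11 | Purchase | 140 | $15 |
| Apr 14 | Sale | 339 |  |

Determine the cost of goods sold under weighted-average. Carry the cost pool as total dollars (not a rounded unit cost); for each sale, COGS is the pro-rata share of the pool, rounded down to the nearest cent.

COGS = $9,880.29

After Apr 1: 103 on hand, pool $1,236.00 (≈ $12.0000 each)
After Apr 3: 389 on hand, pool $4,954.00 (≈ $12.7352 each)
Apr 6, sell 110: 110/389 × $4,954.00 → $1,400.87
After Apr 7: 599 on hand, pool $8,033.13 (≈ $13.4109 each)
Apr 8, sell 281: 281/599 × $8,033.13 → $3,768.46
After Apr 11: 458 on hand, pool $6,364.67 (≈ $13.8967 each)
Apr 14, sell 339: 339/458 × $6,364.67 → $4,710.96
Total COGS = $1,400.87 + $3,768.46 + $4,710.96 = $9,880.29
Ending inventory (cost pool remaining) = $1,653.71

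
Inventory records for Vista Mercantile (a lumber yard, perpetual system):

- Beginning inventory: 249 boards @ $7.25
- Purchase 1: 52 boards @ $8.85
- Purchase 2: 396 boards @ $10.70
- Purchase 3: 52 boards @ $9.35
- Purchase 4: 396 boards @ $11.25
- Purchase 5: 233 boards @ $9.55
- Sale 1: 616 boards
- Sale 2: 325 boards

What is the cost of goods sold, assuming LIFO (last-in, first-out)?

Sale 1 (616) [LIFO — newest first]: 233 @ $9.55 + 383 @ $11.25 = $6,533.90
Sale 2 (325) [LIFO — newest first]: 13 @ $11.25 + 52 @ $9.35 + 260 @ $10.70 = $3,414.45
Total COGS = $6,533.90 + $3,414.45 = $9,948.35
Ending inventory: 249 @ $7.25 + 52 @ $8.85 + 136 @ $10.70 = $3,720.65
Check: goods available $13,669.00 = COGS $9,948.35 + ending $3,720.65

COGS = $9,948.35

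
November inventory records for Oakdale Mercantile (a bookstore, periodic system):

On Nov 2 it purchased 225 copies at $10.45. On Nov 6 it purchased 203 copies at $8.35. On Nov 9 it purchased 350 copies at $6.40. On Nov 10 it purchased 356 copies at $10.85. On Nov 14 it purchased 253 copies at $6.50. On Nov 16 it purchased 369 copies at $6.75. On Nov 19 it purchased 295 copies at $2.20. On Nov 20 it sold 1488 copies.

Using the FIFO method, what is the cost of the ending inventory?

Ending inventory = $2,458.00

Nov 20, 1488 sold [FIFO — oldest first]: 225 @ $10.45 + 203 @ $8.35 + 350 @ $6.40 + 356 @ $10.85 + 253 @ $6.50 + 101 @ $6.75 = $12,475.15
Ending inventory: 268 @ $6.75 + 295 @ $2.20 = $2,458.00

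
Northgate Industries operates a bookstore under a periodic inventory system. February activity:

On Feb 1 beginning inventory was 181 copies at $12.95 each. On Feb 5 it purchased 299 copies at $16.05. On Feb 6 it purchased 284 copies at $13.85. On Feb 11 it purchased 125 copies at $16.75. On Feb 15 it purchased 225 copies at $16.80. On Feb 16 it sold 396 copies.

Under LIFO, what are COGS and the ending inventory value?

Feb 16, 396 sold [LIFO — newest first]: 225 @ $16.80 + 125 @ $16.75 + 46 @ $13.85 = $6,510.85
Ending inventory: 181 @ $12.95 + 299 @ $16.05 + 238 @ $13.85 = $10,439.20

COGS = $6,510.85; ending inventory = $10,439.20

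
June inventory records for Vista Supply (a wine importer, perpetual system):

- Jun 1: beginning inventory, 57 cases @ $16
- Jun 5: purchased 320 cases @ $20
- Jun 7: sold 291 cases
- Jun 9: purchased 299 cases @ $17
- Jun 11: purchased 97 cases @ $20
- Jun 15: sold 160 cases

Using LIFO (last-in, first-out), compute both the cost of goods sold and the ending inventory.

COGS = $8,831; ending inventory = $5,504

Jun 7, 291 sold [LIFO — newest first]: 291 @ $20 = $5,820
Jun 15, 160 sold [LIFO — newest first]: 97 @ $20 + 63 @ $17 = $3,011
Total COGS = $5,820 + $3,011 = $8,831
Ending inventory: 57 @ $16 + 29 @ $20 + 236 @ $17 = $5,504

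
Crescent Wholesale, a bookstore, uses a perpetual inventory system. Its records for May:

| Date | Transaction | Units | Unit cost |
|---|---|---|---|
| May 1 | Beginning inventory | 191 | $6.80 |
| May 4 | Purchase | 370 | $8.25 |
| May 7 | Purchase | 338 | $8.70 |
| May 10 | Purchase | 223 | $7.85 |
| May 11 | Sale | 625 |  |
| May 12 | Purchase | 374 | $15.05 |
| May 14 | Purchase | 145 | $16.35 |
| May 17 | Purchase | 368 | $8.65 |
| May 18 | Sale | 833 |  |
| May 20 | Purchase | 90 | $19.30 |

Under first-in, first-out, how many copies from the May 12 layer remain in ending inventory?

38

May 11, 625 sold [FIFO — oldest first]: 191 @ $6.80 + 370 @ $8.25 + 64 @ $8.70 = $4,908.10
May 18, 833 sold [FIFO — oldest first]: 274 @ $8.70 + 223 @ $7.85 + 336 @ $15.05 = $9,191.15
Total COGS = $4,908.10 + $9,191.15 = $14,099.25
Ending inventory: 38 @ $15.05 + 145 @ $16.35 + 368 @ $8.65 + 90 @ $19.30 = $7,862.85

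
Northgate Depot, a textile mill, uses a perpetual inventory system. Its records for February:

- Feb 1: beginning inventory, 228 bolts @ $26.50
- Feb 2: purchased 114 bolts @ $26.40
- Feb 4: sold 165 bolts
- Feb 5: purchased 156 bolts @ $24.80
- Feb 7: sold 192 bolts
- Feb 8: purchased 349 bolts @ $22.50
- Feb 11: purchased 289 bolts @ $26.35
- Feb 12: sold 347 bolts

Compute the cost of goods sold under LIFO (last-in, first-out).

Feb 4, 165 sold [LIFO — newest first]: 114 @ $26.40 + 51 @ $26.50 = $4,361.10
Feb 7, 192 sold [LIFO — newest first]: 156 @ $24.80 + 36 @ $26.50 = $4,822.80
Feb 12, 347 sold [LIFO — newest first]: 289 @ $26.35 + 58 @ $22.50 = $8,920.15
Total COGS = $4,361.10 + $4,822.80 + $8,920.15 = $18,104.05
Ending inventory: 141 @ $26.50 + 291 @ $22.50 = $10,284.00

COGS = $18,104.05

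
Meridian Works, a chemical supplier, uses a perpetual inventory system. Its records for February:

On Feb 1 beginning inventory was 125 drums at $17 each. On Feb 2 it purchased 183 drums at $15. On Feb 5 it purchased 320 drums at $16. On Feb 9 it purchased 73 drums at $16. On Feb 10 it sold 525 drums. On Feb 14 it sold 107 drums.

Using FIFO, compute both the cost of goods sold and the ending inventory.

Feb 10, 525 sold [FIFO — oldest first]: 125 @ $17 + 183 @ $15 + 217 @ $16 = $8,342
Feb 14, 107 sold [FIFO — oldest first]: 103 @ $16 + 4 @ $16 = $1,712
Total COGS = $8,342 + $1,712 = $10,054
Ending inventory: 69 @ $16 = $1,104

COGS = $10,054; ending inventory = $1,104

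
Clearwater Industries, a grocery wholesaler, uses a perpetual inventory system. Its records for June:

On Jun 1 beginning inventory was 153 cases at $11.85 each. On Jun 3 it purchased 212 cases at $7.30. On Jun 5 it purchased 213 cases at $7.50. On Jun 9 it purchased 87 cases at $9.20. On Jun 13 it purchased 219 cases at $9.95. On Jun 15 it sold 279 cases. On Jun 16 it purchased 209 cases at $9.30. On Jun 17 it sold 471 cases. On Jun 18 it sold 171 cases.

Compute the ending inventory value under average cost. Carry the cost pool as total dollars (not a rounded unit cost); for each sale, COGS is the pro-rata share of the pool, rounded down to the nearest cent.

Ending inventory = $1,558.60

After Jun 1: 153 on hand, pool $1,813.05 (≈ $11.8500 each)
After Jun 3: 365 on hand, pool $3,360.65 (≈ $9.2073 each)
After Jun 5: 578 on hand, pool $4,958.15 (≈ $8.5781 each)
After Jun 9: 665 on hand, pool $5,758.55 (≈ $8.6595 each)
After Jun 13: 884 on hand, pool $7,937.60 (≈ $8.9792 each)
Jun 15, sell 279: 279/884 × $7,937.60 → $2,505.19
After Jun 16: 814 on hand, pool $7,376.11 (≈ $9.0616 each)
Jun 17, sell 471: 471/814 × $7,376.11 → $4,267.99
Jun 18, sell 171: 171/343 × $3,108.12 → $1,549.52
Total COGS = $2,505.19 + $4,267.99 + $1,549.52 = $8,322.70
Ending inventory (cost pool remaining) = $1,558.60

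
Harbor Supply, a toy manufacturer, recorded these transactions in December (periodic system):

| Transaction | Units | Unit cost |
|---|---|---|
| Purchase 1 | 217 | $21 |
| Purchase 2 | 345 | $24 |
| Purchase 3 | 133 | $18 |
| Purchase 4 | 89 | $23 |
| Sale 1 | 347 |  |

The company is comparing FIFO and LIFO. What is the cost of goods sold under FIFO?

FIFO COGS: 217 @ $21 + 130 @ $24 = $7,677
LIFO COGS: 89 @ $23 + 133 @ $18 + 125 @ $24 = $7,441

COGS = $7,677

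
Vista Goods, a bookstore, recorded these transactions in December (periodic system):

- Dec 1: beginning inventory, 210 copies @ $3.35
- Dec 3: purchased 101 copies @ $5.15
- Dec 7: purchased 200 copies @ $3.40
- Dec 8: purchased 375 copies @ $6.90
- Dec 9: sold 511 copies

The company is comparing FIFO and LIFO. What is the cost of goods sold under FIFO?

FIFO COGS: 210 @ $3.35 + 101 @ $5.15 + 200 @ $3.40 = $1,903.65
LIFO COGS: 375 @ $6.90 + 136 @ $3.40 = $3,049.90

COGS = $1,903.65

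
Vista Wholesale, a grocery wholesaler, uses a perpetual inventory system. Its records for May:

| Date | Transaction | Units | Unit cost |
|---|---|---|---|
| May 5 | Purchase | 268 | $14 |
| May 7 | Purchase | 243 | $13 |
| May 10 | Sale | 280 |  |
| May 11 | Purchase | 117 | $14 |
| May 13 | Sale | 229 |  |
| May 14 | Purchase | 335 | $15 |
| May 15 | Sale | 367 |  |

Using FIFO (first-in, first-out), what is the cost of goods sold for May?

COGS = $12,269

May 10, 280 sold [FIFO — oldest first]: 268 @ $14 + 12 @ $13 = $3,908
May 13, 229 sold [FIFO — oldest first]: 229 @ $13 = $2,977
May 15, 367 sold [FIFO — oldest first]: 2 @ $13 + 117 @ $14 + 248 @ $15 = $5,384
Total COGS = $3,908 + $2,977 + $5,384 = $12,269
Ending inventory: 87 @ $15 = $1,305
Check: goods available $13,574 = COGS $12,269 + ending $1,305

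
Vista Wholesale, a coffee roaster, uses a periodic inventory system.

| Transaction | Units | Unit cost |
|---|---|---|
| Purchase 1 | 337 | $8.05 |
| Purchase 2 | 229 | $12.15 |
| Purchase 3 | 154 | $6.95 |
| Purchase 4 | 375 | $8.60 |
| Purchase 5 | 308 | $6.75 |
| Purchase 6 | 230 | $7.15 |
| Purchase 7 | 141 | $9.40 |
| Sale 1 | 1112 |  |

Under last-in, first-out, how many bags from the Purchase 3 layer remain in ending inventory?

96

Sale 1 (1112) [LIFO — newest first]: 141 @ $9.40 + 230 @ $7.15 + 308 @ $6.75 + 375 @ $8.60 + 58 @ $6.95 = $8,677.00
Ending inventory: 337 @ $8.05 + 229 @ $12.15 + 96 @ $6.95 = $6,162.40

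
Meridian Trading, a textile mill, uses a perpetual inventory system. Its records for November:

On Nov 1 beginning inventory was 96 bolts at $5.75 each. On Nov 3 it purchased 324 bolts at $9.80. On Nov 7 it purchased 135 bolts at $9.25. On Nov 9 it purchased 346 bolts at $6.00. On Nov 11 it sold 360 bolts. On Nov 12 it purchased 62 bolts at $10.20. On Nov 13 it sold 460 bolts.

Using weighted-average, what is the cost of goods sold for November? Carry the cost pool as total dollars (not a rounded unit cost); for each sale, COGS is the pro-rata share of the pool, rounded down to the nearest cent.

COGS = $6,530.22

After Nov 1: 96 on hand, pool $552.00 (≈ $5.7500 each)
After Nov 3: 420 on hand, pool $3,727.20 (≈ $8.8743 each)
After Nov 7: 555 on hand, pool $4,975.95 (≈ $8.9657 each)
After Nov 9: 901 on hand, pool $7,051.95 (≈ $7.8268 each)
Nov 11, sell 360: 360/901 × $7,051.95 → $2,817.64
After Nov 12: 603 on hand, pool $4,866.71 (≈ $8.0708 each)
Nov 13, sell 460: 460/603 × $4,866.71 → $3,712.58
Total COGS = $2,817.64 + $3,712.58 = $6,530.22
Ending inventory (cost pool remaining) = $1,154.13
Check: goods available $7,684.35 = COGS $6,530.22 + ending $1,154.13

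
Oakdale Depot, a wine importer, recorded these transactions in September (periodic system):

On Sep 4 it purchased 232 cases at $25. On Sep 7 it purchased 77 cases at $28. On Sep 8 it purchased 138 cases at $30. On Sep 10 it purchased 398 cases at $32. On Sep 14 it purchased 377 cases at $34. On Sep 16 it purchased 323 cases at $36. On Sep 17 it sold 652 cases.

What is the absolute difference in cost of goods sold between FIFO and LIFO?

FIFO COGS: 232 @ $25 + 77 @ $28 + 138 @ $30 + 205 @ $32 = $18,656
LIFO COGS: 323 @ $36 + 329 @ $34 = $22,814
Difference = |$18,656 − $22,814| = $4,158

$4,158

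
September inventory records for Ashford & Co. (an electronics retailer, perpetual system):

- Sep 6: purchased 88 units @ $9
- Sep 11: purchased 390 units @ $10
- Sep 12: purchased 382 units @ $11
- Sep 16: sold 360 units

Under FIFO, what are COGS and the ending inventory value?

Sep 16, 360 sold [FIFO — oldest first]: 88 @ $9 + 272 @ $10 = $3,512
Ending inventory: 118 @ $10 + 382 @ $11 = $5,382
Check: goods available $8,894 = COGS $3,512 + ending $5,382

COGS = $3,512; ending inventory = $5,382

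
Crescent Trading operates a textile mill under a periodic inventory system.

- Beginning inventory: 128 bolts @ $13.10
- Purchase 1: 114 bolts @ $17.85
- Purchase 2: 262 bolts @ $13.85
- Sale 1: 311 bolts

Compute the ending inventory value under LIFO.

Ending inventory = $2,837.05

Sale 1 (311) [LIFO — newest first]: 262 @ $13.85 + 49 @ $17.85 = $4,503.35
Ending inventory: 128 @ $13.10 + 65 @ $17.85 = $2,837.05
Check: goods available $7,340.40 = COGS $4,503.35 + ending $2,837.05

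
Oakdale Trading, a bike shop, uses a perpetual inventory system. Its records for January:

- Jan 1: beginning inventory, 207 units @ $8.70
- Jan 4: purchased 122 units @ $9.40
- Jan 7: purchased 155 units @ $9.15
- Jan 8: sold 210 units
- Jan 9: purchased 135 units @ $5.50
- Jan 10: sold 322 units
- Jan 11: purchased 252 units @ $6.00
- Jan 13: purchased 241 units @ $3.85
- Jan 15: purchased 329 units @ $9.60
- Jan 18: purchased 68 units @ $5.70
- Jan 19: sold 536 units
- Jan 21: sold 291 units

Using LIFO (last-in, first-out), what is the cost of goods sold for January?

COGS = $9,959.40

Jan 8, 210 sold [LIFO — newest first]: 155 @ $9.15 + 55 @ $9.40 = $1,935.25
Jan 10, 322 sold [LIFO — newest first]: 135 @ $5.50 + 67 @ $9.40 + 120 @ $8.70 = $2,416.30
Jan 19, 536 sold [LIFO — newest first]: 68 @ $5.70 + 329 @ $9.60 + 139 @ $3.85 = $4,081.15
Jan 21, 291 sold [LIFO — newest first]: 102 @ $3.85 + 189 @ $6.00 = $1,526.70
Total COGS = $1,935.25 + $2,416.30 + $4,081.15 + $1,526.70 = $9,959.40
Ending inventory: 87 @ $8.70 + 63 @ $6.00 = $1,134.90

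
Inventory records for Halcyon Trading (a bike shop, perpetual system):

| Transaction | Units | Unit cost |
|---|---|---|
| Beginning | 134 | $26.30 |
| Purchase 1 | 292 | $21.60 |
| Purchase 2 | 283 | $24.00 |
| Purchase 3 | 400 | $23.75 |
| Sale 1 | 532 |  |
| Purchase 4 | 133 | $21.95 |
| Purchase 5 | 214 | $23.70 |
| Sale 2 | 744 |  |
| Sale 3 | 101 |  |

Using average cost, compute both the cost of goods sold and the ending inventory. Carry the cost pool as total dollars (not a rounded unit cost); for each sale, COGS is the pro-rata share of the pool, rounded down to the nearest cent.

COGS = $32,269.25; ending inventory = $1,845.30

After Beginning: 134 on hand, pool $3,524.20 (≈ $26.3000 each)
After Purchase 1: 426 on hand, pool $9,831.40 (≈ $23.0784 each)
After Purchase 2: 709 on hand, pool $16,623.40 (≈ $23.4463 each)
After Purchase 3: 1109 on hand, pool $26,123.40 (≈ $23.5558 each)
Sale 1, sell 532: 532/1109 × $26,123.40 → $12,531.69
After Purchase 4: 710 on hand, pool $16,511.06 (≈ $23.2550 each)
After Purchase 5: 924 on hand, pool $21,582.86 (≈ $23.3581 each)
Sale 2, sell 744: 744/924 × $21,582.86 → $17,378.40
Sale 3, sell 101: 101/180 × $4,204.46 → $2,359.16
Total COGS = $12,531.69 + $17,378.40 + $2,359.16 = $32,269.25
Ending inventory (cost pool remaining) = $1,845.30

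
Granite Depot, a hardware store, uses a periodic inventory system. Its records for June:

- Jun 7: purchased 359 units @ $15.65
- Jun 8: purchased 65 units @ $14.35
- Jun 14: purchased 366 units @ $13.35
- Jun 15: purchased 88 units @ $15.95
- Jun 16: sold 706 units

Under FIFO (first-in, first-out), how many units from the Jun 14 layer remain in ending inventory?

84

Jun 16, 706 sold [FIFO — oldest first]: 359 @ $15.65 + 65 @ $14.35 + 282 @ $13.35 = $10,315.80
Ending inventory: 84 @ $13.35 + 88 @ $15.95 = $2,525.00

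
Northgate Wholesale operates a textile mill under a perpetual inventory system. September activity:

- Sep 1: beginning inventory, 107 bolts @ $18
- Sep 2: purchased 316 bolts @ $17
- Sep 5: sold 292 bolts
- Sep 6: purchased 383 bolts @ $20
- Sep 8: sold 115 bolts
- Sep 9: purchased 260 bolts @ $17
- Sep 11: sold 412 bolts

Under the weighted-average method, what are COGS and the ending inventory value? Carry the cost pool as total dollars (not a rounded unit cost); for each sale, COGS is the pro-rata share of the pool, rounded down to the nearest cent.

COGS = $14,835.05; ending inventory = $4,542.95

After Sep 1: 107 on hand, pool $1,926.00 (≈ $18.0000 each)
After Sep 2: 423 on hand, pool $7,298.00 (≈ $17.2530 each)
Sep 5, sell 292: 292/423 × $7,298.00 → $5,037.86
After Sep 6: 514 on hand, pool $9,920.14 (≈ $19.2999 each)
Sep 8, sell 115: 115/514 × $9,920.14 → $2,219.48
After Sep 9: 659 on hand, pool $12,120.66 (≈ $18.3925 each)
Sep 11, sell 412: 412/659 × $12,120.66 → $7,577.71
Total COGS = $5,037.86 + $2,219.48 + $7,577.71 = $14,835.05
Ending inventory (cost pool remaining) = $4,542.95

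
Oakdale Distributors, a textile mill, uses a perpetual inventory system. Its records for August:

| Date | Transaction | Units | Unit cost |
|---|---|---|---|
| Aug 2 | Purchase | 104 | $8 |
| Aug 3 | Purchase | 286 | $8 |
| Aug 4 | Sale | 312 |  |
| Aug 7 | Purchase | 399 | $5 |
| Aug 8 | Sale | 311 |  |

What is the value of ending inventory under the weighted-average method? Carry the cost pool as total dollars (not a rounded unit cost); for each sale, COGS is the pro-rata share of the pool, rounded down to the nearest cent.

Ending inventory = $911.44

After Aug 2: 104 on hand, pool $832.00 (≈ $8.0000 each)
After Aug 3: 390 on hand, pool $3,120.00 (≈ $8.0000 each)
Aug 4, sell 312: 312/390 × $3,120.00 → $2,496.00
After Aug 7: 477 on hand, pool $2,619.00 (≈ $5.4906 each)
Aug 8, sell 311: 311/477 × $2,619.00 → $1,707.56
Total COGS = $2,496.00 + $1,707.56 = $4,203.56
Ending inventory (cost pool remaining) = $911.44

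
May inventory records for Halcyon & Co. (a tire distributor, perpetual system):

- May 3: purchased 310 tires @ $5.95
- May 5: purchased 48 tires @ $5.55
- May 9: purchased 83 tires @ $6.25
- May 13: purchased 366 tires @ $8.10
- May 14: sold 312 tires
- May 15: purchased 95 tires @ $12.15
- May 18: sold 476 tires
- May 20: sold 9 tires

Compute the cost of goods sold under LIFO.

COGS = $6,123.75

May 14, 312 sold [LIFO — newest first]: 312 @ $8.10 = $2,527.20
May 18, 476 sold [LIFO — newest first]: 95 @ $12.15 + 54 @ $8.10 + 83 @ $6.25 + 48 @ $5.55 + 196 @ $5.95 = $3,543.00
May 20, 9 sold [LIFO — newest first]: 9 @ $5.95 = $53.55
Total COGS = $2,527.20 + $3,543.00 + $53.55 = $6,123.75
Ending inventory: 105 @ $5.95 = $624.75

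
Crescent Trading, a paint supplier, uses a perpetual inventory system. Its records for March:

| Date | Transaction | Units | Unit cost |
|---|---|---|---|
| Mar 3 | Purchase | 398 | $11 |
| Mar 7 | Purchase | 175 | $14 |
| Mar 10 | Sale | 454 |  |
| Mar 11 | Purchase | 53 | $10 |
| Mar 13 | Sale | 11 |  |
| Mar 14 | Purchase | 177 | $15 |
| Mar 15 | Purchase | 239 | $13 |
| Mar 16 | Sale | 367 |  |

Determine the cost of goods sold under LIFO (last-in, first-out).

COGS = $10,656

Mar 10, 454 sold [LIFO — newest first]: 175 @ $14 + 279 @ $11 = $5,519
Mar 13, 11 sold [LIFO — newest first]: 11 @ $10 = $110
Mar 16, 367 sold [LIFO — newest first]: 239 @ $13 + 128 @ $15 = $5,027
Total COGS = $5,519 + $110 + $5,027 = $10,656
Ending inventory: 119 @ $11 + 42 @ $10 + 49 @ $15 = $2,464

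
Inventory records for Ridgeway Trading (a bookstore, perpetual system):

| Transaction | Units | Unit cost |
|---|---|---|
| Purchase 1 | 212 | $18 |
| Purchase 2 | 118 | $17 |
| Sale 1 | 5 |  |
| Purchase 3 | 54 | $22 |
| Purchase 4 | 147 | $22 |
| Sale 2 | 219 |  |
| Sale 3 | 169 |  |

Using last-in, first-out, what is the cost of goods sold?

Sale 1 (5) [LIFO — newest first]: 5 @ $17 = $85
Sale 2 (219) [LIFO — newest first]: 147 @ $22 + 54 @ $22 + 18 @ $17 = $4,728
Sale 3 (169) [LIFO — newest first]: 95 @ $17 + 74 @ $18 = $2,947
Total COGS = $85 + $4,728 + $2,947 = $7,760
Ending inventory: 138 @ $18 = $2,484

COGS = $7,760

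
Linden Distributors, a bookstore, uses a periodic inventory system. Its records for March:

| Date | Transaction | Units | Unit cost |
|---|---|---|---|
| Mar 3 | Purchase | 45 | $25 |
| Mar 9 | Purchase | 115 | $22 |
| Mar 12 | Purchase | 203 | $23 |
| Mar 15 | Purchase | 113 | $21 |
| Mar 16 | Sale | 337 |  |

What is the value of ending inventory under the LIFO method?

Mar 16, 337 sold [LIFO — newest first]: 113 @ $21 + 203 @ $23 + 21 @ $22 = $7,504
Ending inventory: 45 @ $25 + 94 @ $22 = $3,193

Ending inventory = $3,193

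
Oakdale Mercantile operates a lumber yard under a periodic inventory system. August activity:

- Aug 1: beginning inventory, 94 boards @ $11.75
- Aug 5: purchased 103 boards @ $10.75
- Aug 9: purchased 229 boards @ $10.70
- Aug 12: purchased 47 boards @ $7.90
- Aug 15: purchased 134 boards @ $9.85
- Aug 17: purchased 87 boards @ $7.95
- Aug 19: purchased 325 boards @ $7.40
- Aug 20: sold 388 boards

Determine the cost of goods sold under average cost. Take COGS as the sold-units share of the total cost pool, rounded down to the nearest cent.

COGS = $3,598.19

Aug 20, sell 388: 388/1019 × $9,449.90 → $3,598.19
Ending inventory (cost pool remaining) = $5,851.71
Check: goods available $9,449.90 = COGS $3,598.19 + ending $5,851.71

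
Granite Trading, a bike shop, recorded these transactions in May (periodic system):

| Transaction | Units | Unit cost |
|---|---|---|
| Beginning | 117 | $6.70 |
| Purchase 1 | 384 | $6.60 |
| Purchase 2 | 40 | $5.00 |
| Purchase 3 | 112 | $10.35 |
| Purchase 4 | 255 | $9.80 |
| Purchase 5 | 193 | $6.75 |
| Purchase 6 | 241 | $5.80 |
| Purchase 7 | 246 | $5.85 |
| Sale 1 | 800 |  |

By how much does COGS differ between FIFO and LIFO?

$802.45

FIFO COGS: 117 @ $6.70 + 384 @ $6.60 + 40 @ $5.00 + 112 @ $10.35 + 147 @ $9.80 = $6,118.10
LIFO COGS: 246 @ $5.85 + 241 @ $5.80 + 193 @ $6.75 + 120 @ $9.80 = $5,315.65
Difference = |$6,118.10 − $5,315.65| = $802.45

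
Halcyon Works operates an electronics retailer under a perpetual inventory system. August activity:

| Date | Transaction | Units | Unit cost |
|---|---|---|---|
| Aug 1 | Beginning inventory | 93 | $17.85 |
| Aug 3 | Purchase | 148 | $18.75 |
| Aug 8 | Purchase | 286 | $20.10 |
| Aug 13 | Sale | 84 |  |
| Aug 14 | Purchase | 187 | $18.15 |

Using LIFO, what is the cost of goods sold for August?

Aug 13, 84 sold [LIFO — newest first]: 84 @ $20.10 = $1,688.40
Ending inventory: 93 @ $17.85 + 148 @ $18.75 + 202 @ $20.10 + 187 @ $18.15 = $11,889.30
Check: goods available $13,577.70 = COGS $1,688.40 + ending $11,889.30

COGS = $1,688.40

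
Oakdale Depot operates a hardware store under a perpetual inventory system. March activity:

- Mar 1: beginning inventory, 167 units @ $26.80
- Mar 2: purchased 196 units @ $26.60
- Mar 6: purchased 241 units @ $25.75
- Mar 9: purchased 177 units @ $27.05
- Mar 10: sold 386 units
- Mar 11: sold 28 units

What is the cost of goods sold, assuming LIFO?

COGS = $10,890.60

Mar 10, 386 sold [LIFO — newest first]: 177 @ $27.05 + 209 @ $25.75 = $10,169.60
Mar 11, 28 sold [LIFO — newest first]: 28 @ $25.75 = $721.00
Total COGS = $10,169.60 + $721.00 = $10,890.60
Ending inventory: 167 @ $26.80 + 196 @ $26.60 + 4 @ $25.75 = $9,792.20
Check: goods available $20,682.80 = COGS $10,890.60 + ending $9,792.20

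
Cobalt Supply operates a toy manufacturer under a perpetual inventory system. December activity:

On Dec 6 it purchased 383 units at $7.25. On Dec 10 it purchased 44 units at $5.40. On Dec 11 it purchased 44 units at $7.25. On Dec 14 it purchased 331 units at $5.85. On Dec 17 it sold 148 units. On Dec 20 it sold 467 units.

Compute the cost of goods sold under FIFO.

COGS = $4,175.75

Dec 17, 148 sold [FIFO — oldest first]: 148 @ $7.25 = $1,073.00
Dec 20, 467 sold [FIFO — oldest first]: 235 @ $7.25 + 44 @ $5.40 + 44 @ $7.25 + 144 @ $5.85 = $3,102.75
Total COGS = $1,073.00 + $3,102.75 = $4,175.75
Ending inventory: 187 @ $5.85 = $1,093.95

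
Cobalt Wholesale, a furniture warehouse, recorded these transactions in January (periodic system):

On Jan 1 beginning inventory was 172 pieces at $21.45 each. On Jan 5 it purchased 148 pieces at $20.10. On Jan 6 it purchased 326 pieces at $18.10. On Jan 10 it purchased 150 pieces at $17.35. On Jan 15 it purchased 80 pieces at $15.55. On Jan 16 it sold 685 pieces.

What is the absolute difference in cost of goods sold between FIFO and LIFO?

$901.45

FIFO COGS: 172 @ $21.45 + 148 @ $20.10 + 326 @ $18.10 + 39 @ $17.35 = $13,241.45
LIFO COGS: 80 @ $15.55 + 150 @ $17.35 + 326 @ $18.10 + 129 @ $20.10 = $12,340.00
Difference = |$13,241.45 − $12,340.00| = $901.45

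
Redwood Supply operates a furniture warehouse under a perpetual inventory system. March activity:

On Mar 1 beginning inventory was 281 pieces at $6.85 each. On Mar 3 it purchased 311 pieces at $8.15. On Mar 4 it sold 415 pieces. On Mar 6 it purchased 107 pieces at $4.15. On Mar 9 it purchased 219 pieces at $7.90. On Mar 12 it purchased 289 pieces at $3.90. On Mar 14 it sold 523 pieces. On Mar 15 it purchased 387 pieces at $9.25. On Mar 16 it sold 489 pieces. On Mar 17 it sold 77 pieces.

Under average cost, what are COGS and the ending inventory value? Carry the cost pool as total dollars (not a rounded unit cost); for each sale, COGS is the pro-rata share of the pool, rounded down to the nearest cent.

COGS = $10,633.41; ending inventory = $707.09

After Mar 1: 281 on hand, pool $1,924.85 (≈ $6.8500 each)
After Mar 3: 592 on hand, pool $4,459.50 (≈ $7.5329 each)
Mar 4, sell 415: 415/592 × $4,459.50 → $3,126.16
After Mar 6: 284 on hand, pool $1,777.39 (≈ $6.2584 each)
After Mar 9: 503 on hand, pool $3,507.49 (≈ $6.9731 each)
After Mar 12: 792 on hand, pool $4,634.59 (≈ $5.8518 each)
Mar 14, sell 523: 523/792 × $4,634.59 → $3,060.46
After Mar 15: 656 on hand, pool $5,153.88 (≈ $7.8565 each)
Mar 16, sell 489: 489/656 × $5,153.88 → $3,841.84
Mar 17, sell 77: 77/167 × $1,312.04 → $604.95
Total COGS = $3,126.16 + $3,060.46 + $3,841.84 + $604.95 = $10,633.41
Ending inventory (cost pool remaining) = $707.09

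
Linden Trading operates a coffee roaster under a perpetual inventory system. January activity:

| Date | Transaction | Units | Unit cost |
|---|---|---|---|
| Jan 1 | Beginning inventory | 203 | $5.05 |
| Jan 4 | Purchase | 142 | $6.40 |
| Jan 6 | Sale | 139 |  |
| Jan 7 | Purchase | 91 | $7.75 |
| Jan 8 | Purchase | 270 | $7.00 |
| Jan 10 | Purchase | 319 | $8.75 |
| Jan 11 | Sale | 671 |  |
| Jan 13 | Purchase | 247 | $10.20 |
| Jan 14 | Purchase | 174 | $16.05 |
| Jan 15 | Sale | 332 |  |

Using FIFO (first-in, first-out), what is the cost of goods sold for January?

Jan 6, 139 sold [FIFO — oldest first]: 139 @ $5.05 = $701.95
Jan 11, 671 sold [FIFO — oldest first]: 64 @ $5.05 + 142 @ $6.40 + 91 @ $7.75 + 270 @ $7.00 + 104 @ $8.75 = $4,737.25
Jan 15, 332 sold [FIFO — oldest first]: 215 @ $8.75 + 117 @ $10.20 = $3,074.65
Total COGS = $701.95 + $4,737.25 + $3,074.65 = $8,513.85
Ending inventory: 130 @ $10.20 + 174 @ $16.05 = $4,118.70

COGS = $8,513.85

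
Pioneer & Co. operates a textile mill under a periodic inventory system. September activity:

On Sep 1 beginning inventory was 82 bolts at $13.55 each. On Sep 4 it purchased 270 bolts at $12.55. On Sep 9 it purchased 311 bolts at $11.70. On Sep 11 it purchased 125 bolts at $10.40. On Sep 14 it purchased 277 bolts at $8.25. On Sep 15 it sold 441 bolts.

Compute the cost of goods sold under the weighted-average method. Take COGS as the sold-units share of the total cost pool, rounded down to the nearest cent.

Sep 15, sell 441: 441/1065 × $11,723.55 → $4,854.54
Ending inventory (cost pool remaining) = $6,869.01

COGS = $4,854.54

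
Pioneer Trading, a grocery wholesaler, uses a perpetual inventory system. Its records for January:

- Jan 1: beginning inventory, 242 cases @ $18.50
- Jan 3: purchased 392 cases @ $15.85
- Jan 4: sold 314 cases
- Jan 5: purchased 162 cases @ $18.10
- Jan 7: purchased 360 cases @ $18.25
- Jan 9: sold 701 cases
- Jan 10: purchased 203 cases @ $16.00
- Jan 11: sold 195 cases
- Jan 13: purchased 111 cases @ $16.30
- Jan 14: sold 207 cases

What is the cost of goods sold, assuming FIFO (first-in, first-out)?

Jan 4, 314 sold [FIFO — oldest first]: 242 @ $18.50 + 72 @ $15.85 = $5,618.20
Jan 9, 701 sold [FIFO — oldest first]: 320 @ $15.85 + 162 @ $18.10 + 219 @ $18.25 = $12,000.95
Jan 11, 195 sold [FIFO — oldest first]: 141 @ $18.25 + 54 @ $16.00 = $3,437.25
Jan 14, 207 sold [FIFO — oldest first]: 149 @ $16.00 + 58 @ $16.30 = $3,329.40
Total COGS = $5,618.20 + $12,000.95 + $3,437.25 + $3,329.40 = $24,385.80
Ending inventory: 53 @ $16.30 = $863.90
Check: goods available $25,249.70 = COGS $24,385.80 + ending $863.90

COGS = $24,385.80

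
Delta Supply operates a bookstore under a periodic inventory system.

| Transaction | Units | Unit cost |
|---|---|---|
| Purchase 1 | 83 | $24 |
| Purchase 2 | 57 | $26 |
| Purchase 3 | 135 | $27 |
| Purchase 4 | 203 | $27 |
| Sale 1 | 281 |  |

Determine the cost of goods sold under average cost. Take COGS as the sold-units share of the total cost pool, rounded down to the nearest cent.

Sale 1, sell 281: 281/478 × $12,600.00 → $7,407.11
Ending inventory (cost pool remaining) = $5,192.89

COGS = $7,407.11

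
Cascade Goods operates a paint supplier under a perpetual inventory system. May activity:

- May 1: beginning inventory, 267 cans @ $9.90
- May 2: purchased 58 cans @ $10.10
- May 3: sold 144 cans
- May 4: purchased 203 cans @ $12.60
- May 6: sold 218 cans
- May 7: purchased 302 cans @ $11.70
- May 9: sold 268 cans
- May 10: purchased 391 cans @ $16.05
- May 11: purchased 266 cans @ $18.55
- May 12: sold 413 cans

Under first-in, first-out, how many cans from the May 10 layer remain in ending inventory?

178

May 3, 144 sold [FIFO — oldest first]: 144 @ $9.90 = $1,425.60
May 6, 218 sold [FIFO — oldest first]: 123 @ $9.90 + 58 @ $10.10 + 37 @ $12.60 = $2,269.70
May 9, 268 sold [FIFO — oldest first]: 166 @ $12.60 + 102 @ $11.70 = $3,285.00
May 12, 413 sold [FIFO — oldest first]: 200 @ $11.70 + 213 @ $16.05 = $5,758.65
Total COGS = $1,425.60 + $2,269.70 + $3,285.00 + $5,758.65 = $12,738.95
Ending inventory: 178 @ $16.05 + 266 @ $18.55 = $7,791.20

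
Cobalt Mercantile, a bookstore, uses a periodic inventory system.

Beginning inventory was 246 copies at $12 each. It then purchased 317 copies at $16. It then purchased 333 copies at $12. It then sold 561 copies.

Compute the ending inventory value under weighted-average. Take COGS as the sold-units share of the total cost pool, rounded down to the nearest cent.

Ending inventory = $4,494.09

Sale 1, sell 561: 561/896 × $12,020.00 → $7,525.91
Ending inventory (cost pool remaining) = $4,494.09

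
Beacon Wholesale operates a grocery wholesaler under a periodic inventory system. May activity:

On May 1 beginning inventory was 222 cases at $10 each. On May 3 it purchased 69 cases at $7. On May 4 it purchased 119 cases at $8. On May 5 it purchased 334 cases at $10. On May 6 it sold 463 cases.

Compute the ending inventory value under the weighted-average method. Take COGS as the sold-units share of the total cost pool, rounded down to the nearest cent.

May 6, sell 463: 463/744 × $6,995.00 → $4,353.07
Ending inventory (cost pool remaining) = $2,641.93

Ending inventory = $2,641.93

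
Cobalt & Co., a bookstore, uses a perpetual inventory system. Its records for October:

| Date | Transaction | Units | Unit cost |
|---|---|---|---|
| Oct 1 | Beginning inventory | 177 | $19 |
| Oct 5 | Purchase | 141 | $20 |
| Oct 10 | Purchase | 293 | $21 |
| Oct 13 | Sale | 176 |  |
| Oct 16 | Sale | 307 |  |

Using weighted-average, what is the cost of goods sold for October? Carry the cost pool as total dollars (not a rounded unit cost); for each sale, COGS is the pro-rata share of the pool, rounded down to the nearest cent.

COGS = $9,751.69

After Oct 1: 177 on hand, pool $3,363.00 (≈ $19.0000 each)
After Oct 5: 318 on hand, pool $6,183.00 (≈ $19.4434 each)
After Oct 10: 611 on hand, pool $12,336.00 (≈ $20.1899 each)
Oct 13, sell 176: 176/611 × $12,336.00 → $3,553.41
Oct 16, sell 307: 307/435 × $8,782.59 → $6,198.28
Total COGS = $3,553.41 + $6,198.28 = $9,751.69
Ending inventory (cost pool remaining) = $2,584.31
Check: goods available $12,336.00 = COGS $9,751.69 + ending $2,584.31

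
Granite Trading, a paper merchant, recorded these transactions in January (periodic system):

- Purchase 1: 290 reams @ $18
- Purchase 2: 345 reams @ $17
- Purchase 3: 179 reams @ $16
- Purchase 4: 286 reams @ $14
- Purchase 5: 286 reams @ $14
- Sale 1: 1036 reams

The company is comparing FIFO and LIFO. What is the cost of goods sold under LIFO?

COGS = $15,717

FIFO COGS: 290 @ $18 + 345 @ $17 + 179 @ $16 + 222 @ $14 = $17,057
LIFO COGS: 286 @ $14 + 286 @ $14 + 179 @ $16 + 285 @ $17 = $15,717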